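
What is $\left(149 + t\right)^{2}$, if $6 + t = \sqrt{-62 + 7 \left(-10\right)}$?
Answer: $20317 + 572 i \sqrt{33} \approx 20317.0 + 3285.9 i$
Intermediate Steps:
$t = -6 + 2 i \sqrt{33}$ ($t = -6 + \sqrt{-62 + 7 \left(-10\right)} = -6 + \sqrt{-62 - 70} = -6 + \sqrt{-132} = -6 + 2 i \sqrt{33} \approx -6.0 + 11.489 i$)
$\left(149 + t\right)^{2} = \left(149 - \left(6 - 2 i \sqrt{33}\right)\right)^{2} = \left(143 + 2 i \sqrt{33}\right)^{2}$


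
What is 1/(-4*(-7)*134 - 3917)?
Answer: -1/165 ≈ -0.0060606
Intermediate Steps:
1/(-4*(-7)*134 - 3917) = 1/(28*134 - 3917) = 1/(3752 - 3917) = 1/(-165) = -1/165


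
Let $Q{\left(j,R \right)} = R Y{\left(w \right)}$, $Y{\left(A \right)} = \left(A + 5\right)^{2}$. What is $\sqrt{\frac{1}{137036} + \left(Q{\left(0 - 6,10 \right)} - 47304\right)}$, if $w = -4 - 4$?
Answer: $\frac{i \sqrt{221656336487077}}{68518} \approx 217.29 i$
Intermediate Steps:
$w = -8$ ($w = -4 - 4 = -8$)
$Y{\left(A \right)} = \left(5 + A\right)^{2}$
$Q{\left(j,R \right)} = 9 R$ ($Q{\left(j,R \right)} = R \left(5 - 8\right)^{2} = R \left(-3\right)^{2} = R 9 = 9 R$)
$\sqrt{\frac{1}{137036} + \left(Q{\left(0 - 6,10 \right)} - 47304\right)} = \sqrt{\frac{1}{137036} + \left(9 \cdot 10 - 47304\right)} = \sqrt{\frac{1}{137036} + \left(90 - 47304\right)} = \sqrt{\frac{1}{137036} - 47214} = \sqrt{- \frac{6470017703}{137036}} = \frac{i \sqrt{221656336487077}}{68518}$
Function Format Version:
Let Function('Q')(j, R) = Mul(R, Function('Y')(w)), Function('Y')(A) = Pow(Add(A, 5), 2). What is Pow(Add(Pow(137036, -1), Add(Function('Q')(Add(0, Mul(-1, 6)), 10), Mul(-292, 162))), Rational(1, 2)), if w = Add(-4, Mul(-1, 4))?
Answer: Mul(Rational(1, 68518), I, Pow(221656336487077, Rational(1, 2))) ≈ Mul(217.29, I)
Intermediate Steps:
w = -8 (w = Add(-4, -4) = -8)
Function('Y')(A) = Pow(Add(5, A), 2)
Function('Q')(j, R) = Mul(9, R) (Function('Q')(j, R) = Mul(R, Pow(Add(5, -8), 2)) = Mul(R, Pow(-3, 2)) = Mul(R, 9) = Mul(9, R))
Pow(Add(Pow(137036, -1), Add(Function('Q')(Add(0, Mul(-1, 6)), 10), Mul(-292, 162))), Rational(1, 2)) = Pow(Add(Pow(137036, -1), Add(Mul(9, 10), Mul(-292, 162))), Rational(1, 2)) = Pow(Add(Rational(1, 137036), Add(90, -47304)), Rational(1, 2)) = Pow(Add(Rational(1, 137036), -47214), Rational(1, 2)) = Pow(Rational(-6470017703, 137036), Rational(1, 2)) = Mul(Rational(1, 68518), I, Pow(221656336487077, Rational(1, 2)))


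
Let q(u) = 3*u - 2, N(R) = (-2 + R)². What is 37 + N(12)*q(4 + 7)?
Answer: 3137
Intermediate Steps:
q(u) = -2 + 3*u
37 + N(12)*q(4 + 7) = 37 + (-2 + 12)²*(-2 + 3*(4 + 7)) = 37 + 10²*(-2 + 3*11) = 37 + 100*(-2 + 33) = 37 + 100*31 = 37 + 3100 = 3137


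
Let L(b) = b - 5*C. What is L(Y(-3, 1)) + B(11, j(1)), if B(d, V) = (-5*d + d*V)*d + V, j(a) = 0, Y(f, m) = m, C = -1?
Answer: -599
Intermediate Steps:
L(b) = 5 + b (L(b) = b - 5*(-1) = b + 5 = 5 + b)
B(d, V) = V + d*(-5*d + V*d) (B(d, V) = (-5*d + V*d)*d + V = d*(-5*d + V*d) + V = V + d*(-5*d + V*d))
L(Y(-3, 1)) + B(11, j(1)) = (5 + 1) + (0 - 5*11² + 0*11²) = 6 + (0 - 5*121 + 0*121) = 6 + (0 - 605 + 0) = 6 - 605 = -599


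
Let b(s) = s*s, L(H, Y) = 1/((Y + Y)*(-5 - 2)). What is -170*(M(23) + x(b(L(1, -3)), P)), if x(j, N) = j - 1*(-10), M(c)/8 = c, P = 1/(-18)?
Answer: -29088445/882 ≈ -32980.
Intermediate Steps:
P = -1/18 ≈ -0.055556
L(H, Y) = -1/(14*Y) (L(H, Y) = 1/((2*Y)*(-7)) = 1/(-14*Y) = -1/(14*Y))
M(c) = 8*c
b(s) = s²
x(j, N) = 10 + j (x(j, N) = j + 10 = 10 + j)
-170*(M(23) + x(b(L(1, -3)), P)) = -170*(8*23 + (10 + (-1/14/(-3))²)) = -170*(184 + (10 + (-1/14*(-⅓))²)) = -170*(184 + (10 + (1/42)²)) = -170*(184 + (10 + 1/1764)) = -170*(184 + 17641/1764) = -170*342217/1764 = -29088445/882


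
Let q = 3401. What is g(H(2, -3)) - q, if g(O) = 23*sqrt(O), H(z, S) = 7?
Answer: -3401 + 23*sqrt(7) ≈ -3340.1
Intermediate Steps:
g(H(2, -3)) - q = 23*sqrt(7) - 1*3401 = 23*sqrt(7) - 3401 = -3401 + 23*sqrt(7)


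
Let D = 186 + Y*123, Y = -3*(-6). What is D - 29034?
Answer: -26634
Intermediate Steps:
Y = 18
D = 2400 (D = 186 + 18*123 = 186 + 2214 = 2400)
D - 29034 = 2400 - 29034 = -26634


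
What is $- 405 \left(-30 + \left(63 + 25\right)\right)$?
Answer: $-23490$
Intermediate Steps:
$- 405 \left(-30 + \left(63 + 25\right)\right) = - 405 \left(-30 + 88\right) = \left(-405\right) 58 = -23490$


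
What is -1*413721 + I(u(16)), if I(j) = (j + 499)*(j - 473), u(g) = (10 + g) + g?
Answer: -646892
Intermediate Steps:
u(g) = 10 + 2*g
I(j) = (-473 + j)*(499 + j) (I(j) = (499 + j)*(-473 + j) = (-473 + j)*(499 + j))
-1*413721 + I(u(16)) = -1*413721 + (-236027 + (10 + 2*16)² + 26*(10 + 2*16)) = -413721 + (-236027 + (10 + 32)² + 26*(10 + 32)) = -413721 + (-236027 + 42² + 26*42) = -413721 + (-236027 + 1764 + 1092) = -413721 - 233171 = -646892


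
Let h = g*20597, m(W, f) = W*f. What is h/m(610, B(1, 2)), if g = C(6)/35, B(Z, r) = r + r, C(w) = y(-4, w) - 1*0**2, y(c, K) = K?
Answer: 61791/42700 ≈ 1.4471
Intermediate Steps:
C(w) = w (C(w) = w - 1*0**2 = w - 1*0 = w + 0 = w)
B(Z, r) = 2*r
g = 6/35 ≈ 0.17143
h = 123582/35 (h = (6/35)*20597 = 123582/35 ≈ 3530.9)
h/m(610, B(1, 2)) = 123582/(35*((610*(2*2)))) = 123582/(35*((610*4))) = (123582/35)/2440 = (123582/35)*(1/2440) = 61791/42700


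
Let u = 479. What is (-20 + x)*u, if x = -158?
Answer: -85262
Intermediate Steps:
(-20 + x)*u = (-20 - 158)*479 = -178*479 = -85262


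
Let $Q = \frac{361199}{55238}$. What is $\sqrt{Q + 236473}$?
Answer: $\frac{\sqrt{721555034826974}}{55238} \approx 486.29$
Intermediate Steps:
$Q = \frac{361199}{55238}$ ($Q = 361199 \cdot \frac{1}{55238} = \frac{361199}{55238} \approx 6.539$)
$\sqrt{Q + 236473} = \sqrt{\frac{361199}{55238} + 236473} = \sqrt{\frac{13062656773}{55238}} = \frac{\sqrt{721555034826974}}{55238}$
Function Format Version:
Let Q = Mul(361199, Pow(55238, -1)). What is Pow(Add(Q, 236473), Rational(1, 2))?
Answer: Mul(Rational(1, 55238), Pow(721555034826974, Rational(1, 2))) ≈ 486.29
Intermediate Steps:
Q = Rational(361199, 55238) (Q = Mul(361199, Rational(1, 55238)) = Rational(361199, 55238) ≈ 6.5390)
Pow(Add(Q, 236473), Rational(1, 2)) = Pow(Add(Rational(361199, 55238), 236473), Rational(1, 2)) = Pow(Rational(13062656773, 55238), Rational(1, 2)) = Mul(Rational(1, 55238), Pow(721555034826974, Rational(1, 2)))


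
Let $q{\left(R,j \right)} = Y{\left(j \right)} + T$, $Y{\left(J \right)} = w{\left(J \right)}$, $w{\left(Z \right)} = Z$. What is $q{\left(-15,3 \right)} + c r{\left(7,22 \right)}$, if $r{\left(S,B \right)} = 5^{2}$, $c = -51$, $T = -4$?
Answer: $-1276$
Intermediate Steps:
$Y{\left(J \right)} = J$
$q{\left(R,j \right)} = -4 + j$ ($q{\left(R,j \right)} = j - 4 = -4 + j$)
$r{\left(S,B \right)} = 25$
$q{\left(-15,3 \right)} + c r{\left(7,22 \right)} = \left(-4 + 3\right) - 1275 = -1 - 1275 = -1276$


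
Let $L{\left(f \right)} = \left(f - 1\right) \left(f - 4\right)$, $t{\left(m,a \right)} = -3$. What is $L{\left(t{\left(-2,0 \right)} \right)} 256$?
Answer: $7168$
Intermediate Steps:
$L{\left(f \right)} = \left(-1 + f\right) \left(-4 + f\right)$
$L{\left(t{\left(-2,0 \right)} \right)} 256 = \left(4 + \left(-3\right)^{2} - -15\right) 256 = \left(4 + 9 + 15\right) 256 = 28 \cdot 256 = 7168$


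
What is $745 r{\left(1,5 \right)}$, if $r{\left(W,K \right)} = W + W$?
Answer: $1490$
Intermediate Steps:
$r{\left(W,K \right)} = 2 W$
$745 r{\left(1,5 \right)} = 745 \cdot 2 \cdot 1 = 745 \cdot 2 = 1490$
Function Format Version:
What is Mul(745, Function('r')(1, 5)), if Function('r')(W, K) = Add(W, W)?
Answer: 1490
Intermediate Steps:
Function('r')(W, K) = Mul(2, W)
Mul(745, Function('r')(1, 5)) = Mul(745, Mul(2, 1)) = Mul(745, 2) = 1490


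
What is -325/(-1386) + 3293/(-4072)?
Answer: -1620349/2821896 ≈ -0.57421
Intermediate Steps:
-325/(-1386) + 3293/(-4072) = -325*(-1/1386) + 3293*(-1/4072) = 325/1386 - 3293/4072 = -1620349/2821896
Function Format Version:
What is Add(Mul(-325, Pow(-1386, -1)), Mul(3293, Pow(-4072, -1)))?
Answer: Rational(-1620349, 2821896) ≈ -0.57421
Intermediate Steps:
Add(Mul(-325, Pow(-1386, -1)), Mul(3293, Pow(-4072, -1))) = Add(Mul(-325, Rational(-1, 1386)), Mul(3293, Rational(-1, 4072))) = Add(Rational(325, 1386), Rational(-3293, 4072)) = Rational(-1620349, 2821896)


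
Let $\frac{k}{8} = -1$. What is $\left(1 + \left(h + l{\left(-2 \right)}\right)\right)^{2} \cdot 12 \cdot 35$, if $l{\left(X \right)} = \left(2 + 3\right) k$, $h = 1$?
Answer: $606480$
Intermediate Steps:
$k = -8$ ($k = 8 \left(-1\right) = -8$)
$l{\left(X \right)} = -40$ ($l{\left(X \right)} = \left(2 + 3\right) \left(-8\right) = 5 \left(-8\right) = -40$)
$\left(1 + \left(h + l{\left(-2 \right)}\right)\right)^{2} \cdot 12 \cdot 35 = \left(1 + \left(1 - 40\right)\right)^{2} \cdot 12 \cdot 35 = \left(1 - 39\right)^{2} \cdot 12 \cdot 35 = \left(-38\right)^{2} \cdot 12 \cdot 35 = 1444 \cdot 12 \cdot 35 = 17328 \cdot 35 = 606480$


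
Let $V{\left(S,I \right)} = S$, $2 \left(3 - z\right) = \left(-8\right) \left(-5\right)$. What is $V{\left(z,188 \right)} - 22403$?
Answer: $-22420$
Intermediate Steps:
$z = -17$ ($z = 3 - \frac{\left(-8\right) \left(-5\right)}{2} = 3 - 20 = -17$)
$V{\left(z,188 \right)} - 22403 = -17 - 22403 = -22420$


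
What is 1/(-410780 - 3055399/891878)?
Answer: -891878/366368700239 ≈ -2.4344e-6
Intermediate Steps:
1/(-410780 - 3055399/891878) = 1/(-366368700239/891878) = -891878/366368700239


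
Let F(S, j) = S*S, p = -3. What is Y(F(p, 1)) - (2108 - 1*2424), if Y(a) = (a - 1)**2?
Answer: 380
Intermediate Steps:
F(S, j) = S**2
Y(a) = (-1 + a)**2
Y(F(p, 1)) - (2108 - 1*2424) = (-1 + (-3)**2)**2 - (2108 - 1*2424) = (-1 + 9)**2 - (2108 - 2424) = 8**2 - 1*(-316) = 64 + 316 = 380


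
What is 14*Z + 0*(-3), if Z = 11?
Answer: 154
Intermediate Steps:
14*Z + 0*(-3) = 14*11 + 0*(-3) = 154 + 0 = 154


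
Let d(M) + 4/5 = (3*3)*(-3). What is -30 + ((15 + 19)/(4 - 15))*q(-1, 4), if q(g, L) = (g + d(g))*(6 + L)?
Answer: 9462/11 ≈ 860.18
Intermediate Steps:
d(M) = -139/5 (d(M) = -⅘ + (3*3)*(-3) = -⅘ + 9*(-3) = -⅘ - 27 = -139/5)
q(g, L) = (6 + L)*(-139/5 + g) (q(g, L) = (g - 139/5)*(6 + L) = (-139/5 + g)*(6 + L) = (6 + L)*(-139/5 + g))
-30 + ((15 + 19)/(4 - 15))*q(-1, 4) = -30 + ((15 + 19)/(4 - 15))*(-834/5 + 6*(-1) - 139/5*4 + 4*(-1)) = -30 + (34/(-11))*(-834/5 - 6 - 556/5 - 4) = -30 + (34*(-1/11))*(-288) = -30 - 34/11*(-288) = -30 + 9792/11 = 9462/11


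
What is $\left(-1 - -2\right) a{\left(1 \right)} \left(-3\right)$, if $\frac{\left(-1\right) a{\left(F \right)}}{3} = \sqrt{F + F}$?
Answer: $9 \sqrt{2} \approx 12.728$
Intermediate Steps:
$a{\left(F \right)} = - 3 \sqrt{2} \sqrt{F}$ ($a{\left(F \right)} = - 3 \sqrt{F + F} = - 3 \sqrt{2 F} = - 3 \sqrt{2} \sqrt{F}$)
$\left(-1 - -2\right) a{\left(1 \right)} \left(-3\right) = \left(-1 - -2\right) \left(- 3 \sqrt{2} \sqrt{1}\right) \left(-3\right) = \left(-1 + 2\right) \left(\left(-3\right) \sqrt{2} \cdot 1\right) \left(-3\right) = 1 \left(- 3 \sqrt{2}\right) \left(-3\right) = - 3 \sqrt{2} \left(-3\right) = 9 \sqrt{2}$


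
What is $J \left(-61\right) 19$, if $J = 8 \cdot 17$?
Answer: $-157624$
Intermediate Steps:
$J = 136$
$J \left(-61\right) 19 = 136 \left(-61\right) 19 = \left(-8296\right) 19 = -157624$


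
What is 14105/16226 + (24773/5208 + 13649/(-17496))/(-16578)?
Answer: 2264111475713/2605289827788 ≈ 0.86904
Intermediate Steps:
14105/16226 + (24773/5208 + 13649/(-17496))/(-16578) = 14105*(1/16226) + (24773*(1/5208) + 13649*(-1/17496))*(-1/16578) = 2015/2318 + (3539/744 - 13649/17496)*(-1/16578) = 2015/2318 + (539203/135594)*(-1/16578) = 2015/2318 - 539203/2247877332 = 2264111475713/2605289827788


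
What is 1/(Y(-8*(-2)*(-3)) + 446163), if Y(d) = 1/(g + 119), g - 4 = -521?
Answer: 398/177572873 ≈ 2.2413e-6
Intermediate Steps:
g = -517 (g = 4 - 521 = -517)
Y(d) = -1/398 (Y(d) = 1/(-517 + 119) = 1/(-398) = -1/398)
1/(Y(-8*(-2)*(-3)) + 446163) = 1/(-1/398 + 446163) = 1/(177572873/398) = 398/177572873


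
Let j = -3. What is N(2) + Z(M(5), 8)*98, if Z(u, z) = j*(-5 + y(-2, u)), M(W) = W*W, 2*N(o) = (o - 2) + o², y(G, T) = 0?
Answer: 1472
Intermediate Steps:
N(o) = -1 + o/2 + o²/2 (N(o) = ((o - 2) + o²)/2 = ((-2 + o) + o²)/2 = (-2 + o + o²)/2 = -1 + o/2 + o²/2)
M(W) = W²
Z(u, z) = 15 (Z(u, z) = -3*(-5 + 0) = -3*(-5) = 15)
N(2) + Z(M(5), 8)*98 = (-1 + (½)*2 + (½)*2²) + 15*98 = (-1 + 1 + (½)*4) + 1470 = (-1 + 1 + 2) + 1470 = 2 + 1470 = 1472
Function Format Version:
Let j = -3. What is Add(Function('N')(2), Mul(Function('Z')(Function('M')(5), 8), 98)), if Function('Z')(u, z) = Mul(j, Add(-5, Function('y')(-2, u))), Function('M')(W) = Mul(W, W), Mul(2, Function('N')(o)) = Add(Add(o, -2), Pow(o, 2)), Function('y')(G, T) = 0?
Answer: 1472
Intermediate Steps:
Function('N')(o) = Add(-1, Mul(Rational(1, 2), o), Mul(Rational(1, 2), Pow(o, 2))) (Function('N')(o) = Mul(Rational(1, 2), Add(Add(o, -2), Pow(o, 2))) = Mul(Rational(1, 2), Add(Add(-2, o), Pow(o, 2))) = Mul(Rational(1, 2), Add(-2, o, Pow(o, 2))) = Add(-1, Mul(Rational(1, 2), o), Mul(Rational(1, 2), Pow(o, 2))))
Function('M')(W) = Pow(W, 2)
Function('Z')(u, z) = 15 (Function('Z')(u, z) = Mul(-3, Add(-5, 0)) = Mul(-3, -5) = 15)
Add(Function('N')(2), Mul(Function('Z')(Function('M')(5), 8), 98)) = Add(Add(-1, Mul(Rational(1, 2), 2), Mul(Rational(1, 2), Pow(2, 2))), Mul(15, 98)) = Add(Add(-1, 1, Mul(Rational(1, 2), 4)), 1470) = Add(Add(-1, 1, 2), 1470) = Add(2, 1470) = 1472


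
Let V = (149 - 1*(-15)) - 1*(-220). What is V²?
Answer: 147456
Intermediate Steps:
V = 384 (V = (149 + 15) + 220 = 164 + 220 = 384)
V² = 384² = 147456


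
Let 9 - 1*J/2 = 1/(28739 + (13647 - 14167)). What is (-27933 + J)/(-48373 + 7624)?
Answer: 787733387/1149896031 ≈ 0.68505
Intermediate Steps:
J = 507940/28219 (J = 18 - 2/(28739 + (13647 - 14167)) = 18 - 2/(28739 - 520) = 18 - 2/28219 = 507940/28219 ≈ 18.000)
(-27933 + J)/(-48373 + 7624) = (-27933 + 507940/28219)/(-48373 + 7624) = -787733387/28219/(-40749) = -787733387/28219*(-1/40749) = 787733387/1149896031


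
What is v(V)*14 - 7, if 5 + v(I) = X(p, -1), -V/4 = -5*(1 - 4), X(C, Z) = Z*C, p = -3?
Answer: -35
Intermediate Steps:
X(C, Z) = C*Z
V = -60 (V = -(-20)*(1 - 4) = -(-20)*(-3) = -4*15 = -60)
v(I) = -2 (v(I) = -5 - 3*(-1) = -5 + 3 = -2)
v(V)*14 - 7 = -2*14 - 7 = -28 - 7 = -35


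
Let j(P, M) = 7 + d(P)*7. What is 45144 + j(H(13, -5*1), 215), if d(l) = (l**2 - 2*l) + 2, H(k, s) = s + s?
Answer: 46005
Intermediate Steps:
H(k, s) = 2*s
d(l) = 2 + l**2 - 2*l
j(P, M) = 21 - 14*P + 7*P**2 (j(P, M) = 7 + (2 + P**2 - 2*P)*7 = 7 + (14 - 14*P + 7*P**2) = 21 - 14*P + 7*P**2)
45144 + j(H(13, -5*1), 215) = 45144 + (21 - 28*(-5*1) + 7*(2*(-5*1))**2) = 45144 + (21 - 28*(-5) + 7*(2*(-5))**2) = 45144 + (21 - 14*(-10) + 7*(-10)**2) = 45144 + (21 + 140 + 7*100) = 45144 + (21 + 140 + 700) = 45144 + 861 = 46005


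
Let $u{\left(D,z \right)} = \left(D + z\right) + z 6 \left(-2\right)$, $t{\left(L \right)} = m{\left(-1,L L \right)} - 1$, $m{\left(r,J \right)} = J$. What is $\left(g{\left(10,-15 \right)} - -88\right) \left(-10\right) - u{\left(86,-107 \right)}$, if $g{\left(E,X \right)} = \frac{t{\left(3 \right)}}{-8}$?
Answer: $-2133$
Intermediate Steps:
$t{\left(L \right)} = -1 + L^{2}$ ($t{\left(L \right)} = L L - 1 = L^{2} - 1 = -1 + L^{2}$)
$g{\left(E,X \right)} = -1$ ($g{\left(E,X \right)} = \frac{-1 + 3^{2}}{-8} = \left(-1 + 9\right) \left(- \frac{1}{8}\right) = 8 \left(- \frac{1}{8}\right) = -1$)
$u{\left(D,z \right)} = D - 11 z$ ($u{\left(D,z \right)} = \left(D + z\right) + 6 z \left(-2\right) = \left(D + z\right) - 12 z = D - 11 z$)
$\left(g{\left(10,-15 \right)} - -88\right) \left(-10\right) - u{\left(86,-107 \right)} = \left(-1 - -88\right) \left(-10\right) - \left(86 - -1177\right) = \left(-1 + 88\right) \left(-10\right) - \left(86 + 1177\right) = 87 \left(-10\right) - 1263 = -870 - 1263 = -2133$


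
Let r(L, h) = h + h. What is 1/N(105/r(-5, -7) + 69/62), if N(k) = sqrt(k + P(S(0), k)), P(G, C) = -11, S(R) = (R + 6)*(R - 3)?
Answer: -I*sqrt(341)/77 ≈ -0.23982*I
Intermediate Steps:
r(L, h) = 2*h
S(R) = (-3 + R)*(6 + R) (S(R) = (6 + R)*(-3 + R) = (-3 + R)*(6 + R))
N(k) = sqrt(-11 + k) (N(k) = sqrt(k - 11) = sqrt(-11 + k))
1/N(105/r(-5, -7) + 69/62) = 1/(sqrt(-11 + (105/((2*(-7))) + 69/62))) = 1/(sqrt(-11 + (105/(-14) + 69*(1/62)))) = 1/(sqrt(-11 + (105*(-1/14) + 69/62))) = 1/(sqrt(-11 + (-15/2 + 69/62))) = 1/(sqrt(-11 - 198/31)) = 1/(sqrt(-539/31)) = 1/(7*I*sqrt(341)/31) = -I*sqrt(341)/77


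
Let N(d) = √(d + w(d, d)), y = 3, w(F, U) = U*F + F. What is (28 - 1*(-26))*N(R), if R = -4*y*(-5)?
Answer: 108*√930 ≈ 3293.6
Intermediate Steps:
w(F, U) = F + F*U (w(F, U) = F*U + F = F + F*U)
R = 60 (R = -4*3*(-5) = -12*(-5) = 60)
N(d) = √(d + d*(1 + d))
(28 - 1*(-26))*N(R) = (28 - 1*(-26))*√(60*(2 + 60)) = (28 + 26)*√(60*62) = 54*√3720 = 54*(2*√930) = 108*√930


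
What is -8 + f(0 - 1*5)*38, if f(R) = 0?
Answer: -8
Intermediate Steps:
-8 + f(0 - 1*5)*38 = -8 + 0*38 = -8 + 0 = -8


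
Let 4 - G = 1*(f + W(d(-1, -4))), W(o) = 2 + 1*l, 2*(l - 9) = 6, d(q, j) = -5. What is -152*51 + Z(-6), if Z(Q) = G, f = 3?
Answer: -7765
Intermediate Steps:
l = 12 (l = 9 + (1/2)*6 = 9 + 3 = 12)
W(o) = 14 (W(o) = 2 + 1*12 = 2 + 12 = 14)
G = -13 (G = 4 - (3 + 14) = 4 - 17 = -13)
Z(Q) = -13
-152*51 + Z(-6) = -152*51 - 13 = -7752 - 13 = -7765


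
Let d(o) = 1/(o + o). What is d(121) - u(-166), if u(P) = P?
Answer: 40173/242 ≈ 166.00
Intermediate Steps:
d(o) = 1/(2*o)
d(121) - u(-166) = (½)/121 - 1*(-166) = (½)*(1/121) + 166 = 1/242 + 166 = 40173/242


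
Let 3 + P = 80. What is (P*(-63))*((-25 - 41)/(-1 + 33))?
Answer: 160083/16 ≈ 10005.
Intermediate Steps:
P = 77 (P = -3 + 80 = 77)
(P*(-63))*((-25 - 41)/(-1 + 33)) = (77*(-63))*((-25 - 41)/(-1 + 33)) = -(-320166)/32 = -4851*(-33/16) = 160083/16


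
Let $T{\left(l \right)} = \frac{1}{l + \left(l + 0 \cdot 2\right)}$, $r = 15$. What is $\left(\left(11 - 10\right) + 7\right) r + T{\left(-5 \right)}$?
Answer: $\frac{1199}{10} \approx 119.9$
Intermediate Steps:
$T{\left(l \right)} = \frac{1}{2 l}$ ($T{\left(l \right)} = \frac{1}{l + \left(l + 0\right)} = \frac{1}{l + l} = \frac{1}{2 l}$)
$\left(\left(11 - 10\right) + 7\right) r + T{\left(-5 \right)} = \left(\left(11 - 10\right) + 7\right) 15 + \frac{1}{2 \left(-5\right)} = \left(1 + 7\right) 15 + \frac{1}{2} \left(- \frac{1}{5}\right) = 8 \cdot 15 - \frac{1}{10} = 120 - \frac{1}{10} = \frac{1199}{10}$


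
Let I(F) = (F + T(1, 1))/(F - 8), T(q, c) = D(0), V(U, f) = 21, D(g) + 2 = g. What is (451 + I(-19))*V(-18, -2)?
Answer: 28462/3 ≈ 9487.3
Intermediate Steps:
D(g) = -2 + g
T(q, c) = -2 (T(q, c) = -2 + 0 = -2)
I(F) = (-2 + F)/(-8 + F) (I(F) = (F - 2)/(F - 8) = (-2 + F)/(-8 + F))
(451 + I(-19))*V(-18, -2) = (451 + (-2 - 19)/(-8 - 19))*21 = (451 - 21/(-27))*21 = (451 - 1/27*(-21))*21 = (451 + 7/9)*21 = (4066/9)*21 = 28462/3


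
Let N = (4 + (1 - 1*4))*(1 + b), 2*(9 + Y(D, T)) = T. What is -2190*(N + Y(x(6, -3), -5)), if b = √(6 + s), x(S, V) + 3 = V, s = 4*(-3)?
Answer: 22995 - 2190*I*√6 ≈ 22995.0 - 5364.4*I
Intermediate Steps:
s = -12
x(S, V) = -3 + V
Y(D, T) = -9 + T/2
b = I*√6 (b = √(6 - 12) = √(-6) = I*√6 ≈ 2.4495*I)
N = 1 + I*√6 (N = (4 + (1 - 1*4))*(1 + I*√6) = (4 + (1 - 4))*(1 + I*√6) = (4 - 3)*(1 + I*√6) = 1*(1 + I*√6) = 1 + I*√6 ≈ 1.0 + 2.4495*I)
-2190*(N + Y(x(6, -3), -5)) = -2190*((1 + I*√6) + (-9 + (½)*(-5))) = -2190*((1 + I*√6) + (-9 - 5/2)) = -2190*((1 + I*√6) - 23/2) = -2190*(-21/2 + I*√6) = 22995 - 2190*I*√6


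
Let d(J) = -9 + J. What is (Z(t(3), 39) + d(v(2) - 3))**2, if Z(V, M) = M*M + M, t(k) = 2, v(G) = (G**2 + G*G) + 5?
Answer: 2436721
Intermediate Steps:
v(G) = 5 + 2*G**2 (v(G) = (G**2 + G**2) + 5 = 2*G**2 + 5 = 5 + 2*G**2)
Z(V, M) = M + M**2 (Z(V, M) = M**2 + M = M + M**2)
(Z(t(3), 39) + d(v(2) - 3))**2 = (39*(1 + 39) + (-9 + ((5 + 2*2**2) - 3)))**2 = (39*40 + (-9 + ((5 + 2*4) - 3)))**2 = (1560 + (-9 + ((5 + 8) - 3)))**2 = (1560 + (-9 + (13 - 3)))**2 = (1560 + (-9 + 10))**2 = (1560 + 1)**2 = 1561**2 = 2436721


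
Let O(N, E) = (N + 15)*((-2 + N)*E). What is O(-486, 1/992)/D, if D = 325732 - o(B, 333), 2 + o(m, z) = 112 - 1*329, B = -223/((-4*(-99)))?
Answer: 28731/40417924 ≈ 0.00071085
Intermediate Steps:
B = -223/396 ≈ -0.56313
O(N, E) = E*(-2 + N)*(15 + N) (O(N, E) = (15 + N)*(E*(-2 + N)) = E*(-2 + N)*(15 + N))
o(m, z) = -219 (o(m, z) = -2 + (112 - 1*329) = -2 + (112 - 329) = -2 - 217 = -219)
D = 325951 (D = 325732 - 1*(-219) = 325732 + 219 = 325951)
O(-486, 1/992)/D = ((-30 + (-486)**2 + 13*(-486))/992)/325951 = ((-30 + 236196 - 6318)/992)*(1/325951) = ((1/992)*229848)*(1/325951) = (28731/124)*(1/325951) = 28731/40417924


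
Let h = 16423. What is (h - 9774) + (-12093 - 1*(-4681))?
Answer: -763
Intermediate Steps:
(h - 9774) + (-12093 - 1*(-4681)) = (16423 - 9774) + (-12093 - 1*(-4681)) = 6649 + (-12093 + 4681) = 6649 - 7412 = -763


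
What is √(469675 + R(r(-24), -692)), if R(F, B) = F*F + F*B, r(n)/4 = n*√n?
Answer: √(248491 + 132864*I*√6) ≈ 573.57 + 283.71*I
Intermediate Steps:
r(n) = 4*n^(3/2) (r(n) = 4*(n*√n) = 4*n^(3/2))
R(F, B) = F² + B*F
√(469675 + R(r(-24), -692)) = √(469675 + (4*(-24)^(3/2))*(-692 + 4*(-24)^(3/2))) = √(469675 + (4*(-48*I*√6))*(-692 + 4*(-48*I*√6))) = √(469675 + (-192*I*√6)*(-692 - 192*I*√6)) = √(469675 - 192*I*√6*(-692 - 192*I*√6))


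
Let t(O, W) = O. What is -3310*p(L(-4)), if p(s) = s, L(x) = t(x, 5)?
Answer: 13240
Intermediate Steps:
L(x) = x
-3310*p(L(-4)) = -3310*(-4) = 13240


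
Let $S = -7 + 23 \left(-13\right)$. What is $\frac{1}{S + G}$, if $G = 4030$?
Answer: $\frac{1}{3724} \approx 0.00026853$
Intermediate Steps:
$S = -306$ ($S = -7 - 299 = -306$)
$\frac{1}{S + G} = \frac{1}{-306 + 4030} = \frac{1}{3724}$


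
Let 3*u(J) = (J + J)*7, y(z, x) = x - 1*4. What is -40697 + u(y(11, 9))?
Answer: -122021/3 ≈ -40674.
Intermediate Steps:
y(z, x) = -4 + x (y(z, x) = x - 4 = -4 + x)
u(J) = 14*J/3 (u(J) = ((J + J)*7)/3 = ((2*J)*7)/3 = (14*J)/3 = 14*J/3)
-40697 + u(y(11, 9)) = -40697 + 14*(-4 + 9)/3 = -40697 + (14/3)*5 = -40697 + 70/3 = -122021/3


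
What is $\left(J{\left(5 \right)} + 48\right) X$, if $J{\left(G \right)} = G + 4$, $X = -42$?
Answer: $-2394$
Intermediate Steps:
$J{\left(G \right)} = 4 + G$
$\left(J{\left(5 \right)} + 48\right) X = \left(\left(4 + 5\right) + 48\right) \left(-42\right) = \left(9 + 48\right) \left(-42\right) = 57 \left(-42\right) = -2394$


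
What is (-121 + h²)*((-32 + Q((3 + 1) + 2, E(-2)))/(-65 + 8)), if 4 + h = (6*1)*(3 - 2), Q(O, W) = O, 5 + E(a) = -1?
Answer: -1014/19 ≈ -53.368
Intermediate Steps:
E(a) = -6 (E(a) = -5 - 1 = -6)
h = 2 (h = -4 + (6*1)*(3 - 2) = -4 + 6*1 = -4 + 6 = 2)
(-121 + h²)*((-32 + Q((3 + 1) + 2, E(-2)))/(-65 + 8)) = (-121 + 2²)*((-32 + ((3 + 1) + 2))/(-65 + 8)) = (-121 + 4)*((-32 + (4 + 2))/(-57)) = -117*(-32 + 6)*(-1)/57 = -(-3042)*(-1)/57 = -117*26/57 = -1014/19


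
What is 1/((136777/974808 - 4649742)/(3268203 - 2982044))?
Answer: -278950082472/4532605562759 ≈ -0.061543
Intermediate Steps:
1/((136777/974808 - 4649742)/(3268203 - 2982044)) = 1/((136777*(1/974808) - 4649742)/286159) = 1/((136777/974808 - 4649742)*(1/286159)) = 1/(-4532605562759/974808*1/286159) = 1/(-4532605562759/278950082472) = -278950082472/4532605562759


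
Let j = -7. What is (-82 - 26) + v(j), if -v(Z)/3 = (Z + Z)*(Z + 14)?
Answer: 186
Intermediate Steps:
v(Z) = -6*Z*(14 + Z) (v(Z) = -3*(Z + Z)*(Z + 14) = -3*2*Z*(14 + Z) = -6*Z*(14 + Z))
(-82 - 26) + v(j) = (-82 - 26) - 6*(-7)*(14 - 7) = -108 - 6*(-7)*7 = -108 + 294 = 186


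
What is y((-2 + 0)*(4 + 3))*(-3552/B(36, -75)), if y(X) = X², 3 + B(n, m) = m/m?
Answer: 348096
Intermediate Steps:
B(n, m) = -2 (B(n, m) = -3 + m/m = -3 + 1 = -2)
y((-2 + 0)*(4 + 3))*(-3552/B(36, -75)) = ((-2 + 0)*(4 + 3))²*(-3552/(-2)) = (-2*7)²*(-3552*(-½)) = (-14)²*1776 = 196*1776 = 348096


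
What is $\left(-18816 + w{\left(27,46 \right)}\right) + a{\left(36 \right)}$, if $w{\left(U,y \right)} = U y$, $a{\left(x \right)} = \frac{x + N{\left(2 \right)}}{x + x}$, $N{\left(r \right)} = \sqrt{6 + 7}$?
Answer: $- \frac{35147}{2} + \frac{\sqrt{13}}{72} \approx -17573.0$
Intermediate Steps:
$N{\left(r \right)} = \sqrt{13}$
$a{\left(x \right)} = \frac{x + \sqrt{13}}{2 x}$ ($a{\left(x \right)} = \frac{x + \sqrt{13}}{x + x} = \frac{x + \sqrt{13}}{2 x}$)
$\left(-18816 + w{\left(27,46 \right)}\right) + a{\left(36 \right)} = \left(-18816 + 27 \cdot 46\right) + \frac{36 + \sqrt{13}}{2 \cdot 36} = \left(-18816 + 1242\right) + \frac{1}{2} \cdot \frac{1}{36} \left(36 + \sqrt{13}\right) = -17574 + \left(\frac{1}{2} + \frac{\sqrt{13}}{72}\right) = - \frac{35147}{2} + \frac{\sqrt{13}}{72}$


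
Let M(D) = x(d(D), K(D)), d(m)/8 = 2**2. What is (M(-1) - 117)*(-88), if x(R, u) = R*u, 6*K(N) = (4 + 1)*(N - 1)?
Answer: 44968/3 ≈ 14989.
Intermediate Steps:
d(m) = 32 (d(m) = 8*2**2 = 8*4 = 32)
K(N) = -5/6 + 5*N/6 (K(N) = ((4 + 1)*(N - 1))/6 = (5*(-1 + N))/6 = (-5 + 5*N)/6 = -5/6 + 5*N/6)
M(D) = -80/3 + 80*D/3 (M(D) = 32*(-5/6 + 5*D/6) = -80/3 + 80*D/3)
(M(-1) - 117)*(-88) = ((-80/3 + (80/3)*(-1)) - 117)*(-88) = ((-80/3 - 80/3) - 117)*(-88) = (-160/3 - 117)*(-88) = -511/3*(-88) = 44968/3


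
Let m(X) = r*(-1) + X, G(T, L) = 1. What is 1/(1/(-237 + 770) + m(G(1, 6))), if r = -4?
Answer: 533/2666 ≈ 0.19992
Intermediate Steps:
m(X) = 4 + X (m(X) = -4*(-1) + X = 4 + X)
1/(1/(-237 + 770) + m(G(1, 6))) = 1/(1/(-237 + 770) + (4 + 1)) = 1/(1/533 + 5) = 1/(2666/533) = 533/2666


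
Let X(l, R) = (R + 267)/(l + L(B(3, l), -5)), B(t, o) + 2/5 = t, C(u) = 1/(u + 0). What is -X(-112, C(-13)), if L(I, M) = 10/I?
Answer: 1735/703 ≈ 2.4680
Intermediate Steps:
C(u) = 1/u
B(t, o) = -⅖ + t
X(l, R) = (267 + R)/(50/13 + l) (X(l, R) = (R + 267)/(l + 10/(-⅖ + 3)) = (267 + R)/(l + 10/(13/5)) = (267 + R)/(l + 10*(5/13)) = (267 + R)/(l + 50/13) = (267 + R)/(50/13 + l))
-X(-112, C(-13)) = -13*(267 + 1/(-13))/(50 + 13*(-112)) = -13*(267 - 1/13)/(50 - 1456) = -13*3470/((-1406)*13) = -13*(-1)*3470/(1406*13) = -1*(-1735/703) = 1735/703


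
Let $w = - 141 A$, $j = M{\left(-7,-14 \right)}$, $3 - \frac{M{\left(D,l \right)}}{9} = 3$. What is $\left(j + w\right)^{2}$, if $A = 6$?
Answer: $715716$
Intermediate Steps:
$M{\left(D,l \right)} = 0$ ($M{\left(D,l \right)} = 27 - 27 = 0$)
$j = 0$
$w = -846$ ($w = \left(-141\right) 6 = -846$)
$\left(j + w\right)^{2} = \left(0 - 846\right)^{2} = \left(-846\right)^{2} = 715716$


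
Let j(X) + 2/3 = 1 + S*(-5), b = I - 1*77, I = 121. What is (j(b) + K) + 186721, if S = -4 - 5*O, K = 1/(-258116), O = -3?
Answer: 144544701881/774348 ≈ 1.8667e+5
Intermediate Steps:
b = 44 (b = 121 - 1*77 = 121 - 77 = 44)
K = -1/258116 ≈ -3.8742e-6
S = 11 (S = -4 - 5*(-3) = -4 + 15 = 11)
j(X) = -164/3 (j(X) = -⅔ + (1 + 11*(-5)) = -⅔ + (1 - 55) = -⅔ - 54 = -164/3)
(j(b) + K) + 186721 = (-164/3 - 1/258116) + 186721 = -42331027/774348 + 186721 = 144544701881/774348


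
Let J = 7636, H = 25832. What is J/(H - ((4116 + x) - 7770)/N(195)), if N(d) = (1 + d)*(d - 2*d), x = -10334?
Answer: 5612460/18986251 ≈ 0.29561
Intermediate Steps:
N(d) = -d*(1 + d) (N(d) = (1 + d)*(-d) = -d*(1 + d))
J/(H - ((4116 + x) - 7770)/N(195)) = 7636/(25832 - ((4116 - 10334) - 7770)/((-1*195*(1 + 195)))) = 7636/(25832 - (-6218 - 7770)/((-1*195*196))) = 7636/(25832 - (-13988)/(-38220)) = 7636/(25832 - (-13988)*(-1)/38220) = 7636/(25832 - 1*269/735) = 7636/(25832 - 269/735) = 7636/(18986251/735) = 7636*(735/18986251) = 5612460/18986251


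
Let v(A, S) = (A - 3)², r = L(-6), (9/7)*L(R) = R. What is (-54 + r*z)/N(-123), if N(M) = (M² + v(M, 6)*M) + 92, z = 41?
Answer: 736/5812581 ≈ 0.00012662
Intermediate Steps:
L(R) = 7*R/9
r = -14/3 (r = (7/9)*(-6) = -14/3 ≈ -4.6667)
v(A, S) = (-3 + A)²
N(M) = 92 + M² + M*(-3 + M)² (N(M) = (M² + (-3 + M)²*M) + 92 = (M² + M*(-3 + M)²) + 92 = 92 + M² + M*(-3 + M)²)
(-54 + r*z)/N(-123) = (-54 - 14/3*41)/(92 + (-123)² - 123*(-3 - 123)²) = (-54 - 574/3)/(92 + 15129 - 123*(-126)²) = -736/(3*(92 + 15129 - 123*15876)) = -736/(3*(92 + 15129 - 1952748)) = -736/3/(-1937527) = -736/3*(-1/1937527) = 736/5812581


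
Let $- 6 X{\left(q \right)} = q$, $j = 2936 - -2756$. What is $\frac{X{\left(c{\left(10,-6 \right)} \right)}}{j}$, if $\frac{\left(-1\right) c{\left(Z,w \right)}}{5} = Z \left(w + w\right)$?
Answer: $- \frac{25}{1423} \approx -0.017569$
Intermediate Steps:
$c{\left(Z,w \right)} = - 10 Z w$ ($c{\left(Z,w \right)} = - 5 Z \left(w + w\right) = - 5 Z 2 w = - 5 \cdot 2 Z w = - 10 Z w$)
$j = 5692$ ($j = 2936 + 2756 = 5692$)
$X{\left(q \right)} = - \frac{q}{6}$
$\frac{X{\left(c{\left(10,-6 \right)} \right)}}{j} = \frac{\left(- \frac{1}{6}\right) \left(\left(-10\right) 10 \left(-6\right)\right)}{5692} = \left(- \frac{1}{6}\right) 600 \cdot \frac{1}{5692} = \left(-100\right) \frac{1}{5692} = - \frac{25}{1423}$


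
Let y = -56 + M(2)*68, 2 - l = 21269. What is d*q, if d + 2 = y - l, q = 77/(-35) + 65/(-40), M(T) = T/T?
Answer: -3255381/40 ≈ -81385.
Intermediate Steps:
M(T) = 1
l = -21267 (l = 2 - 1*21269 = 2 - 21269 = -21267)
y = 12 (y = -56 + 1*68 = -56 + 68 = 12)
q = -153/40 (q = 77*(-1/35) + 65*(-1/40) = -11/5 - 13/8 = -153/40 ≈ -3.8250)
d = 21277 (d = -2 + (12 - 1*(-21267)) = -2 + (12 + 21267) = -2 + 21279 = 21277)
d*q = 21277*(-153/40) = -3255381/40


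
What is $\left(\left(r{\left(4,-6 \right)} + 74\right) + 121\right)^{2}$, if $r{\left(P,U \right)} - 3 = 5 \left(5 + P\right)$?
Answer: $59049$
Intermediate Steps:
$r{\left(P,U \right)} = 28 + 5 P$ ($r{\left(P,U \right)} = 3 + 5 \left(5 + P\right) = 3 + \left(25 + 5 P\right) = 28 + 5 P$)
$\left(\left(r{\left(4,-6 \right)} + 74\right) + 121\right)^{2} = \left(\left(\left(28 + 5 \cdot 4\right) + 74\right) + 121\right)^{2} = \left(\left(\left(28 + 20\right) + 74\right) + 121\right)^{2} = \left(\left(48 + 74\right) + 121\right)^{2} = \left(122 + 121\right)^{2} = 243^{2} = 59049$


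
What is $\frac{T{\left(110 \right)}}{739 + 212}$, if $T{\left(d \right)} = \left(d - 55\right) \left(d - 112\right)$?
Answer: $- \frac{110}{951} \approx -0.11567$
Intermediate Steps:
$T{\left(d \right)} = \left(-112 + d\right) \left(-55 + d\right)$ ($T{\left(d \right)} = \left(-55 + d\right) \left(-112 + d\right) = \left(-112 + d\right) \left(-55 + d\right)$)
$\frac{T{\left(110 \right)}}{739 + 212} = \frac{6160 + 110^{2} - 18370}{739 + 212} = \frac{6160 + 12100 - 18370}{951} = \left(-110\right) \frac{1}{951} = - \frac{110}{951}$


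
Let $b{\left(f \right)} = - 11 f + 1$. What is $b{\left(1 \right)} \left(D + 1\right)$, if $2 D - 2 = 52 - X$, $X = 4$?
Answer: $-260$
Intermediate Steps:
$D = 25$ ($D = 1 + \frac{52 - 4}{2} = 1 + \frac{1}{2} \cdot 48 = 1 + 24 = 25$)
$b{\left(f \right)} = 1 - 11 f$
$b{\left(1 \right)} \left(D + 1\right) = \left(1 - 11\right) \left(25 + 1\right) = \left(1 - 11\right) 26 = \left(-10\right) 26 = -260$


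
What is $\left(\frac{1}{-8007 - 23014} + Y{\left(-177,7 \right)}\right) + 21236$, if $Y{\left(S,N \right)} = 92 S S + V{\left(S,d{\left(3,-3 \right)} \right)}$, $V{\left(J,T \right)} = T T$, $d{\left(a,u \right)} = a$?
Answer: $\frac{90069876772}{31021} \approx 2.9035 \cdot 10^{6}$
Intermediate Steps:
$V{\left(J,T \right)} = T^{2}$
$Y{\left(S,N \right)} = 9 + 92 S^{2}$ ($Y{\left(S,N \right)} = 92 S S + 3^{2} = 92 S^{2} + 9 = 9 + 92 S^{2}$)
$\left(\frac{1}{-8007 - 23014} + Y{\left(-177,7 \right)}\right) + 21236 = \left(\frac{1}{-8007 - 23014} + \left(9 + 92 \left(-177\right)^{2}\right)\right) + 21236 = \left(\frac{1}{-8007 - 23014} + \left(9 + 92 \cdot 31329\right)\right) + 21236 = \left(\frac{1}{-31021} + \left(9 + 2882268\right)\right) + 21236 = \left(- \frac{1}{31021} + 2882277\right) + 21236 = \frac{89411114816}{31021} + 21236 = \frac{90069876772}{31021}$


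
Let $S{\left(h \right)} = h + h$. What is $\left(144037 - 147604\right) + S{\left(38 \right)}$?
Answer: $-3491$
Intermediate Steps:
$S{\left(h \right)} = 2 h$
$\left(144037 - 147604\right) + S{\left(38 \right)} = \left(144037 - 147604\right) + 2 \cdot 38 = -3567 + 76 = -3491$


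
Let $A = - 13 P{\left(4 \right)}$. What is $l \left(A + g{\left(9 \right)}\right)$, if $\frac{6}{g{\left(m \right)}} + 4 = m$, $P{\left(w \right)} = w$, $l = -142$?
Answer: $\frac{36068}{5} \approx 7213.6$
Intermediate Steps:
$g{\left(m \right)} = \frac{6}{-4 + m}$
$A = -52$ ($A = \left(-13\right) 4 = -52$)
$l \left(A + g{\left(9 \right)}\right) = - 142 \left(-52 + \frac{6}{-4 + 9}\right) = - 142 \left(-52 + \frac{6}{5}\right) = \left(-142\right) \left(- \frac{254}{5}\right) = \frac{36068}{5}$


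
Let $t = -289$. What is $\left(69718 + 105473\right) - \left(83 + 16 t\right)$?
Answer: $179732$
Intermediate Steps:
$\left(69718 + 105473\right) - \left(83 + 16 t\right) = \left(69718 + 105473\right) - -4541 = 175191 + \left(-83 + 4624\right) = 175191 + 4541 = 179732$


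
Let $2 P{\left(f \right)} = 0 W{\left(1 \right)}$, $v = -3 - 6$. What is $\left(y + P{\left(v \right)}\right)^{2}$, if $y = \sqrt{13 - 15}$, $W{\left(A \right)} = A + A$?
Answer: $-2$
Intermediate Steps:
$W{\left(A \right)} = 2 A$
$y = i \sqrt{2}$ ($y = \sqrt{-2} = i \sqrt{2} \approx 1.4142 i$)
$v = -9$ ($v = -3 - 6 = -9$)
$P{\left(f \right)} = 0$ ($P{\left(f \right)} = \frac{0 \cdot 2 \cdot 1}{2} = \frac{0 \cdot 2}{2} = \frac{1}{2} \cdot 0 = 0$)
$\left(y + P{\left(v \right)}\right)^{2} = \left(i \sqrt{2} + 0\right)^{2} = \left(i \sqrt{2}\right)^{2} = -2$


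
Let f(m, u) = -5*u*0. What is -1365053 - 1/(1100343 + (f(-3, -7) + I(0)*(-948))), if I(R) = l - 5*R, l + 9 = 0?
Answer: -1513673145376/1108875 ≈ -1.3651e+6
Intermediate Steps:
l = -9 (l = -9 + 0 = -9)
I(R) = -9 - 5*R
f(m, u) = 0
-1365053 - 1/(1100343 + (f(-3, -7) + I(0)*(-948))) = -1365053 - 1/(1100343 + (0 + (-9 - 5*0)*(-948))) = -1365053 - 1/(1100343 + (0 + (-9 + 0)*(-948))) = -1365053 - 1/(1100343 + (0 - 9*(-948))) = -1365053 - 1/(1100343 + (0 + 8532)) = -1365053 - 1/(1100343 + 8532) = -1365053 - 1/1108875 = -1513673145376/1108875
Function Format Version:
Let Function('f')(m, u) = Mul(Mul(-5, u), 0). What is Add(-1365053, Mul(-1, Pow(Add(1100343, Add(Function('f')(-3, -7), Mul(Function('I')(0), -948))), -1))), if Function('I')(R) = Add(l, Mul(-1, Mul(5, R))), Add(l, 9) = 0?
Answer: Rational(-1513673145376, 1108875) ≈ -1.3651e+6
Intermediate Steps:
l = -9 (l = Add(-9, 0) = -9)
Function('I')(R) = Add(-9, Mul(-5, R)) (Function('I')(R) = Add(-9, Mul(-1, Mul(5, R))) = Add(-9, Mul(-5, R)))
Function('f')(m, u) = 0
Add(-1365053, Mul(-1, Pow(Add(1100343, Add(Function('f')(-3, -7), Mul(Function('I')(0), -948))), -1))) = Add(-1365053, Mul(-1, Pow(Add(1100343, Add(0, Mul(Add(-9, Mul(-5, 0)), -948))), -1))) = Add(-1365053, Mul(-1, Pow(Add(1100343, Add(0, Mul(Add(-9, 0), -948))), -1))) = Add(-1365053, Mul(-1, Pow(Add(1100343, Add(0, Mul(-9, -948))), -1))) = Add(-1365053, Mul(-1, Pow(Add(1100343, Add(0, 8532)), -1))) = Add(-1365053, Mul(-1, Pow(Add(1100343, 8532), -1))) = Add(-1365053, Mul(-1, Pow(1108875, -1))) = Add(-1365053, Mul(-1, Rational(1, 1108875))) = Add(-1365053, Rational(-1, 1108875)) = Rational(-1513673145376, 1108875)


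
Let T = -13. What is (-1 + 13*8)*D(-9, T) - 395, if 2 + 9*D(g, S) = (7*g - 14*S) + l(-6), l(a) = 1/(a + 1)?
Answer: 42377/45 ≈ 941.71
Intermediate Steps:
l(a) = 1/(1 + a)
D(g, S) = -11/45 - 14*S/9 + 7*g/9 (D(g, S) = -2/9 + ((7*g - 14*S) + 1/(1 - 6))/9 = -2/9 + ((-14*S + 7*g) + 1/(-5))/9 = -2/9 + ((-14*S + 7*g) - ⅕)/9 = -2/9 + (-⅕ - 14*S + 7*g)/9 = -2/9 + (-1/45 - 14*S/9 + 7*g/9) = -11/45 - 14*S/9 + 7*g/9)
(-1 + 13*8)*D(-9, T) - 395 = (-1 + 13*8)*(-11/45 - 14/9*(-13) + (7/9)*(-9)) - 395 = (-1 + 104)*(-11/45 + 182/9 - 7) - 395 = 103*(584/45) - 395 = 60152/45 - 395 = 42377/45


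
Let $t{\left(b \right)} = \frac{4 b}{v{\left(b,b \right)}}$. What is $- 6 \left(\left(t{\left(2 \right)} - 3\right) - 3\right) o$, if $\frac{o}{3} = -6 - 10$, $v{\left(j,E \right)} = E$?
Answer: $-576$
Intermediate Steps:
$t{\left(b \right)} = 4$ ($t{\left(b \right)} = \frac{4 b}{b} = 4$)
$o = -48$ ($o = 3 \left(-6 - 10\right) = 3 \left(-16\right) = -48$)
$- 6 \left(\left(t{\left(2 \right)} - 3\right) - 3\right) o = - 6 \left(\left(4 - 3\right) - 3\right) \left(-48\right) = - 6 \left(1 - 3\right) \left(-48\right) = \left(-6\right) \left(-2\right) \left(-48\right) = 12 \left(-48\right) = -576$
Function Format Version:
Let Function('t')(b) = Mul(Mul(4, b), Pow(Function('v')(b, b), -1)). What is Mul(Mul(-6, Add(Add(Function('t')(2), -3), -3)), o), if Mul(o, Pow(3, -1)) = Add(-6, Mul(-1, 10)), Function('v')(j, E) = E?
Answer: -576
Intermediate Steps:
Function('t')(b) = 4 (Function('t')(b) = Mul(Mul(4, b), Pow(b, -1)) = 4)
o = -48 (o = Mul(3, Add(-6, Mul(-1, 10))) = Mul(3, Add(-6, -10)) = Mul(3, -16) = -48)
Mul(Mul(-6, Add(Add(Function('t')(2), -3), -3)), o) = Mul(Mul(-6, Add(Add(4, -3), -3)), -48) = Mul(Mul(-6, Add(1, -3)), -48) = Mul(Mul(-6, -2), -48) = Mul(12, -48) = -576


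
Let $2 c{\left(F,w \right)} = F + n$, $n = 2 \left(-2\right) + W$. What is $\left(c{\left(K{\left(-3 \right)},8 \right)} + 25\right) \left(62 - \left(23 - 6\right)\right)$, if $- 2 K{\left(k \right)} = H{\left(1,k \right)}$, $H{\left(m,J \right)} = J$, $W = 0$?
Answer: $\frac{4275}{4} \approx 1068.8$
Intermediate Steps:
$K{\left(k \right)} = - \frac{k}{2}$
$n = -4$ ($n = 2 \left(-2\right) + 0 = -4 + 0 = -4$)
$c{\left(F,w \right)} = -2 + \frac{F}{2}$ ($c{\left(F,w \right)} = \frac{F - 4}{2} = \frac{-4 + F}{2} = -2 + \frac{F}{2}$)
$\left(c{\left(K{\left(-3 \right)},8 \right)} + 25\right) \left(62 - \left(23 - 6\right)\right) = \left(\left(-2 + \frac{\left(- \frac{1}{2}\right) \left(-3\right)}{2}\right) + 25\right) \left(62 - \left(23 - 6\right)\right) = \left(\left(-2 + \frac{1}{2} \cdot \frac{3}{2}\right) + 25\right) \left(62 - \left(23 - 6\right)\right) = \left(\left(-2 + \frac{3}{4}\right) + 25\right) \left(62 - 17\right) = \left(- \frac{5}{4} + 25\right) \left(62 - 17\right) = \frac{95}{4} \cdot 45 = \frac{4275}{4}$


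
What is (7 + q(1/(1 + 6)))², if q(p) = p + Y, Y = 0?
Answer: 2500/49 ≈ 51.020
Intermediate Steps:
q(p) = p (q(p) = p + 0 = p)
(7 + q(1/(1 + 6)))² = (7 + 1/(1 + 6))² = (7 + 1/7)² = (7 + ⅐)² = (50/7)² = 2500/49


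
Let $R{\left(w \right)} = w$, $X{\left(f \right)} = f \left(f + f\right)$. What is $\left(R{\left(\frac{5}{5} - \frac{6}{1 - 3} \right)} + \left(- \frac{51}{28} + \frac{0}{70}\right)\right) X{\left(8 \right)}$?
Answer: $\frac{1952}{7} \approx 278.86$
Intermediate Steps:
$X{\left(f \right)} = 2 f^{2}$ ($X{\left(f \right)} = f 2 f = 2 f^{2}$)
$\left(R{\left(\frac{5}{5} - \frac{6}{1 - 3} \right)} + \left(- \frac{51}{28} + \frac{0}{70}\right)\right) X{\left(8 \right)} = \left(\left(\frac{5}{5} - \frac{6}{1 - 3}\right) + \left(- \frac{51}{28} + \frac{0}{70}\right)\right) 2 \cdot 8^{2} = \left(\left(5 \cdot \frac{1}{5} - \frac{6}{1 - 3}\right) + \left(\left(-51\right) \frac{1}{28} + 0 \cdot \frac{1}{70}\right)\right) 2 \cdot 64 = \left(\left(1 - \frac{6}{-2}\right) + \left(- \frac{51}{28} + 0\right)\right) 128 = \left(\left(1 - -3\right) - \frac{51}{28}\right) 128 = \left(\left(1 + 3\right) - \frac{51}{28}\right) 128 = \left(4 - \frac{51}{28}\right) 128 = \frac{61}{28} \cdot 128 = \frac{1952}{7}$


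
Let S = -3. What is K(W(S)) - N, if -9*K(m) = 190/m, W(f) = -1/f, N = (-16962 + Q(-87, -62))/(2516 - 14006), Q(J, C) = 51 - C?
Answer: -248183/3830 ≈ -64.800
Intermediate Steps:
N = 16849/11490 (N = (-16962 + (51 - 1*(-62)))/(2516 - 14006) = (-16962 + (51 + 62))/(-11490) = (-16962 + 113)*(-1/11490) = -16849*(-1/11490) = 16849/11490 ≈ 1.4664)
K(m) = -190/(9*m)
K(W(S)) - N = -190/(9*((-1/(-3)))) - 1*16849/11490 = -190/(9*((-1*(-⅓)))) - 16849/11490 = -190/(9*⅓) - 16849/11490 = -190/9*3 - 16849/11490 = -190/3 - 16849/11490 = -248183/3830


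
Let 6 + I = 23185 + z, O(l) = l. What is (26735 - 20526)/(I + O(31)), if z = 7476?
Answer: 6209/30686 ≈ 0.20234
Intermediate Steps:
I = 30655 (I = -6 + (23185 + 7476) = -6 + 30661 = 30655)
(26735 - 20526)/(I + O(31)) = (26735 - 20526)/(30655 + 31) = 6209/30686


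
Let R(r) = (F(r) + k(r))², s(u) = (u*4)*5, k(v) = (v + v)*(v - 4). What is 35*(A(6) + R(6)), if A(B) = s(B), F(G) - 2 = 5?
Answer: 37835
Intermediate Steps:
F(G) = 7 (F(G) = 2 + 5 = 7)
k(v) = 2*v*(-4 + v) (k(v) = (2*v)*(-4 + v) = 2*v*(-4 + v))
s(u) = 20*u (s(u) = (4*u)*5 = 20*u)
A(B) = 20*B
R(r) = (7 + 2*r*(-4 + r))²
35*(A(6) + R(6)) = 35*(20*6 + (7 + 2*6*(-4 + 6))²) = 35*(120 + (7 + 2*6*2)²) = 35*(120 + (7 + 24)²) = 35*(120 + 31²) = 35*(120 + 961) = 35*1081 = 37835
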